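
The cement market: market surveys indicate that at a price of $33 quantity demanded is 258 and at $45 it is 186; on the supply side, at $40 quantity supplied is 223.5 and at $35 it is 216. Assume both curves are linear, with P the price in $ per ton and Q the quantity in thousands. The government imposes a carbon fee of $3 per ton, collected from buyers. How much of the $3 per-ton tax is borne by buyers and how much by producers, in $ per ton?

Buyers bear $0.6 per ton; producers bear $2.4 per ton.

Demand slope: (186 − 258)/(45 − 33) = -6, so Qd = 456 − 6P.
Supply slope: (216 − 223.5)/(35 − 40) = 1.5, so Qs = 1.5P + 163.5.
Without the tax, 456 − 6P = 1.5P + 163.5 gives 7.5P = 292.5, so P* = $39 and Q* = 222.
With the tax collected from buyers, demand (in seller-price terms) shifts: Qd = 456 − 6(P + 3).
New equilibrium: buyers pay $39.6, producers receive $36.6, Q = 218.4. (Wedge: Pb − Ps = 3.)
Burden on buyers: $0.6; on producers: $2.4. (They sum to $3.)
The less price-elastic side of the market bears the larger share of a per-unit tax.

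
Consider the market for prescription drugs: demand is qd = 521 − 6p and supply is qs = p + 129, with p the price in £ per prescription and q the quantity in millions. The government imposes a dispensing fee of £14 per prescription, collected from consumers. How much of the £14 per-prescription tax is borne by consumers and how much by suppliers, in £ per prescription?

Without the tax, 521 − 6p = p + 129 gives 7p = 392, so p* = £56 and q* = 185.
With the tax collected from consumers, demand (in seller-price terms) shifts: qd = 521 − 6(p + 14).
New equilibrium: consumers pay £58, suppliers receive £44, q = 173. (Wedge: pb − ps = 14.)
Burden on consumers: £2; on suppliers: £12. (They sum to £14.)
The less price-elastic side of the market bears the larger share of a per-unit tax.

Consumers bear £2 per prescription; suppliers bear £12 per prescription.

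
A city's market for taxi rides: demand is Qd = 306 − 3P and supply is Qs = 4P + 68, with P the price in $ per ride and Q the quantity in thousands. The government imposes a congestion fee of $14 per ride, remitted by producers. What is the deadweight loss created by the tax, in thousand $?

Deadweight loss = $168 thousand.

Before the tax: set 306 − 3P = 4P + 68 → P* = $34, Q* = 204.
With the tax collected from producers, supply shifts: Qs = 4(P − 14) + 68.
Solving gives Q = 180 with buyers paying $42 and producers receiving $28 (the $14 wedge).
Quantity falls by |ΔQ| = |204 − 180| = 24.
DWL = ½ · t · |ΔQ| = ½ · 14 · 24 = $168.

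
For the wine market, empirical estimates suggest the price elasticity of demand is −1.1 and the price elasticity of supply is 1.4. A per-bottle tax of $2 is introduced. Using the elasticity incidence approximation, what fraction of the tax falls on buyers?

Incidence ratio: buyers' share ≈ εs / (εs + |εd|) = 1.4 / (1.4 + 1.1) = 0.56.
Supply is the more elastic side, so buyers bear the larger share.

Buyers' share ≈ 0.56.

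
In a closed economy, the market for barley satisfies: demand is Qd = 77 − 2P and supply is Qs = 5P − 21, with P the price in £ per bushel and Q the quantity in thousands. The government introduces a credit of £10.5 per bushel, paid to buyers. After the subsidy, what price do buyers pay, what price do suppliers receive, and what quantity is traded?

Buyers pay £6.5; suppliers receive £17; quantity = 64.

Without the subsidy, 77 − 2P = 5P − 21 gives 7P = 98, so P* = £14 and Q* = 49.
With a per-unit subsidy paid to buyers, each effectively pays P − 10.5, so demand becomes Qd = 77 − 2(P − 10.5).
New equilibrium: buyers pay £6.5, suppliers receive £17, Q = 64. (Wedge: Pb − Ps = −10.5.)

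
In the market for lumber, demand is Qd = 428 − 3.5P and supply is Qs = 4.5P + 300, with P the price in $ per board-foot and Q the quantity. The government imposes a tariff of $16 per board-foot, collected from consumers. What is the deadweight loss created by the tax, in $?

Deadweight loss = $252.

Without the tax, 428 − 3.5P = 4.5P + 300 gives 8P = 128, so P* = $16 and Q* = 372.
With the tax collected from consumers, demand (in seller-price terms) shifts: Qd = 428 − 3.5(P + 16).
New equilibrium: consumers pay $25, suppliers receive $9, Q = 340.5. (Wedge: Pb − Ps = 16.)
Quantity falls by |ΔQ| = |372 − 340.5| = 31.5.
DWL = ½ · t · |ΔQ| = ½ · 16 · 31.5 = $252.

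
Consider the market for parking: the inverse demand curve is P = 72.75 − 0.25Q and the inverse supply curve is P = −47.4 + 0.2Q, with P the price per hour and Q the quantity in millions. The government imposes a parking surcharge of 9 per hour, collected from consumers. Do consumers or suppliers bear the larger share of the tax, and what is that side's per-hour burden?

Consumers bear the larger share: 5 per hour.

Rewrite in direct form: Qd = 291 − 4P and Qs = 5P + 237.
Without the tax, 291 − 4P = 5P + 237 gives 9P = 54, so P* = 6 and Q* = 267.
With the tax collected from consumers, demand (in seller-price terms) shifts: Qd = 291 − 4(P + 9).
Solving gives Q = 247 with consumers paying 11 and suppliers receiving 2 (the 9 wedge).
Per-hour burden: consumers 5, suppliers 4.
Consumers take the larger share because demand is less price-elastic here (demand slope 4 vs supply slope 5).
The less price-elastic side of the market bears the larger share of a per-unit tax.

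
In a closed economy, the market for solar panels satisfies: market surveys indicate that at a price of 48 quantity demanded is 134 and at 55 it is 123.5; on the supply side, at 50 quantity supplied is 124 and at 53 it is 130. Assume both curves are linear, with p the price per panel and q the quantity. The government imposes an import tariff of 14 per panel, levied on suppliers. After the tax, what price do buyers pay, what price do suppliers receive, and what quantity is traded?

Demand slope: (123.5 − 134)/(55 − 48) = -1.5, so qd = 206 − 1.5p.
Supply slope: (130 − 124)/(53 − 50) = 2, so qs = 2p + 24.
Without the tax, 206 − 1.5p = 2p + 24 gives 3.5p = 182, so p* = 52 and q* = 128.
With the tax collected from suppliers, supply shifts: qs = 2(p − 14) + 24.
New equilibrium: buyers pay 60, suppliers receive 46, q = 116. (Wedge: pb − ps = 14.)

Buyers pay 60; suppliers receive 46; quantity = 116.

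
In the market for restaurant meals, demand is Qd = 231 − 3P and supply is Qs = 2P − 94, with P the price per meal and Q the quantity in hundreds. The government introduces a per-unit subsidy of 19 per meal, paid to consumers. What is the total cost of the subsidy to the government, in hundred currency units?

Without the subsidy, 231 − 3P = 2P − 94 gives 5P = 325, so P* = 65 and Q* = 36.
With a per-unit subsidy paid to consumers, each effectively pays P − 19, so demand becomes Qd = 231 − 3(P − 19).
New equilibrium: consumers pay 57.4, producers receive 76.4, Q = 58.8. (Wedge: Pb − Ps = −19.)
Outlay = t · Q = 19 · 58.8 = 1117.2.

Government outlay = 1117.2 hundred.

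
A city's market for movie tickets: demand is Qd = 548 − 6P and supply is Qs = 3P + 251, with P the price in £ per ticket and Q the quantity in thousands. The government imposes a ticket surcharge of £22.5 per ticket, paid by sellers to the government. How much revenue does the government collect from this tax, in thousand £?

Without the tax, 548 − 6P = 3P + 251 gives 9P = 297, so P* = £33 and Q* = 350.
With the tax collected from sellers, supply shifts: Qs = 3(P − 22.5) + 251.
New equilibrium: buyers pay £40.5, sellers receive £18, Q = 305. (Wedge: Pb − Ps = 22.5.)
Revenue = t · Q = 22.5 · 305 = £6862.5.

Tax revenue = £6862.5 thousand.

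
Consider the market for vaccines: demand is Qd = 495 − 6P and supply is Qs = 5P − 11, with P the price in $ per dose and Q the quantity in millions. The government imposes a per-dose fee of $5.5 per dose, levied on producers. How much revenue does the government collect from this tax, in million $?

Tax revenue = $1122 million.

Before the tax: set 495 − 6P = 5P − 11 → P* = $46, Q* = 219.
With the tax collected from producers, supply shifts: Qs = 5(P − 5.5) − 11.
New equilibrium: consumers pay $48.5, producers receive $43, Q = 204. (Wedge: Pb − Ps = 5.5.)
Revenue = t · Q = 5.5 · 204 = $1122.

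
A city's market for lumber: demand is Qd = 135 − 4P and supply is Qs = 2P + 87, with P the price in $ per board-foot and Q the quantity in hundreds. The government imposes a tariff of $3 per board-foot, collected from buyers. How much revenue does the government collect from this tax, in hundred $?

Tax revenue = $297 hundred.

Without the tax, 135 − 4P = 2P + 87 gives 6P = 48, so P* = $8 and Q* = 103.
With the tax collected from buyers, demand (in seller-price terms) shifts: Qd = 135 − 4(P + 3).
New equilibrium: buyers pay $9, producers receive $6, Q = 99. (Wedge: Pb − Ps = 3.)
Revenue = t · Q = 3 · 99 = $297.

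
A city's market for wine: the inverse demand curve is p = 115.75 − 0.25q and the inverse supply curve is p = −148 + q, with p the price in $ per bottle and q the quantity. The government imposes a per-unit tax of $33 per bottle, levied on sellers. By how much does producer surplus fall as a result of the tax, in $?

Producer surplus falls by $5221.92.

Rewrite in direct form: qd = 463 − 4p and qs = p + 148.
Without the tax, 463 − 4p = p + 148 gives 5p = 315, so p* = $63 and q* = 211.
With the tax collected from sellers, supply shifts: qs = (p − 33) + 148.
Solving gives q = 184.6 with consumers paying $69.6 and sellers receiving $36.6 (the $33 wedge).
ΔPS is the trapezoid between Q = 184.6 and Q = 211 of height $26.4: ½ · (211 + 184.6) · 26.4 = $5221.92.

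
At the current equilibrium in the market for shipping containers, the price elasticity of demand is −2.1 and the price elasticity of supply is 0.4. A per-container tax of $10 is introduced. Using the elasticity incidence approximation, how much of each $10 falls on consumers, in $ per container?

Incidence ratio: consumers' share ≈ εs / (εs + |εd|) = 0.4 / (0.4 + 2.1) = 0.16.
So consumers bear ≈ 0.16 × $10 = $1.6; sellers bear $8.4.

Consumers bear ≈ $1.6 per container.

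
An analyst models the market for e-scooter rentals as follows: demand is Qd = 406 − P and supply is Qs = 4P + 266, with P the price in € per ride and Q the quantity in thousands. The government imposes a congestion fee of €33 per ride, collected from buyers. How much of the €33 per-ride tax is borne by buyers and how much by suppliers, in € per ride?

Buyers bear €26.4 per ride; suppliers bear €6.6 per ride.

Before the tax: set 406 − P = 4P + 266 → P* = €28, Q* = 378.
With the tax collected from buyers, demand (in seller-price terms) shifts: Qd = 406 − (P + 33).
New equilibrium: buyers pay €54.4, suppliers receive €21.4, Q = 351.6. (Wedge: Pb − Ps = 33.)
Burden on buyers: €26.4; on suppliers: €6.6. (They sum to €33.)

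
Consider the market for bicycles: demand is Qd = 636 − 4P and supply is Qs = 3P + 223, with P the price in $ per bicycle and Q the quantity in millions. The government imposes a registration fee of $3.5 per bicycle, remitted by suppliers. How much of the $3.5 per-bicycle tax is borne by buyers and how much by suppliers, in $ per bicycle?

Without the tax, 636 − 4P = 3P + 223 gives 7P = 413, so P* = $59 and Q* = 400.
With the tax collected from suppliers, supply shifts: Qs = 3(P − 3.5) + 223.
Solving gives Q = 394 with buyers paying $60.5 and suppliers receiving $57 (the $3.5 wedge).
Burden on buyers: $1.5; on suppliers: $2. (They sum to $3.5.)
The less price-elastic side of the market bears the larger share of a per-unit tax.

Buyers bear $1.5 per bicycle; suppliers bear $2 per bicycle.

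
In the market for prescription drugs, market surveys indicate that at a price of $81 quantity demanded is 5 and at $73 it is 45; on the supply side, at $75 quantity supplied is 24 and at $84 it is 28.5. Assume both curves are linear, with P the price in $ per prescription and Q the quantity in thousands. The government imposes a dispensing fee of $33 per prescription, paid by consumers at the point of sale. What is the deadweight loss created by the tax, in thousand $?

Deadweight loss = $247.5 thousand.

Demand slope: (45 − 5)/(73 − 81) = -5, so Qd = 410 − 5P.
Supply slope: (28.5 − 24)/(84 − 75) = 0.5, so Qs = 0.5P − 13.5.
Before the tax: set 410 − 5P = 0.5P − 13.5 → P* = $77, Q* = 25.
With the tax collected from consumers, demand (in seller-price terms) shifts: Qd = 410 − 5(P + 33).
New equilibrium: consumers pay $80, producers receive $47, Q = 10. (Wedge: Pb − Ps = 33.)
Quantity falls by |ΔQ| = |25 − 10| = 15.
DWL = ½ · t · |ΔQ| = ½ · 33 · 15 = $247.5.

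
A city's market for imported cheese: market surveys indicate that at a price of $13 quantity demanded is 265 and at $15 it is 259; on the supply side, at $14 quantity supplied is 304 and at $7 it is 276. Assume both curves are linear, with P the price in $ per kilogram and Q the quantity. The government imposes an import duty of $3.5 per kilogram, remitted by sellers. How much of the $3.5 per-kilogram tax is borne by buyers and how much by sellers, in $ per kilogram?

Buyers bear $2 per kilogram; sellers bear $1.5 per kilogram.

Demand slope: (259 − 265)/(15 − 13) = -3, so Qd = 304 − 3P.
Supply slope: (276 − 304)/(7 − 14) = 4, so Qs = 4P + 248.
Before the tax: set 304 − 3P = 4P + 248 → P* = $8, Q* = 280.
With the tax collected from sellers, supply shifts: Qs = 4(P − 3.5) + 248.
Solving gives Q = 274 with buyers paying $10 and sellers receiving $6.5 (the $3.5 wedge).
Burden on buyers: $2; on sellers: $1.5. (They sum to $3.5.)
The less price-elastic side of the market bears the larger share of a per-unit tax.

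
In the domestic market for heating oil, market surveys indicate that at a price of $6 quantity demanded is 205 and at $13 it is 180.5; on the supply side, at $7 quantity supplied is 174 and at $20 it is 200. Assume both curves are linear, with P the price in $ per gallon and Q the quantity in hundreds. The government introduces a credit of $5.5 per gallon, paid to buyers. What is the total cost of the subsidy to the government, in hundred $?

Demand slope: (180.5 − 205)/(13 − 6) = -3.5, so Qd = 226 − 3.5P.
Supply slope: (200 − 174)/(20 − 7) = 2, so Qs = 2P + 160.
Before the subsidy: set 226 − 3.5P = 2P + 160 → P* = $12, Q* = 184.
With a per-unit subsidy paid to buyers, each effectively pays P − 5.5, so demand becomes Qd = 226 − 3.5(P − 5.5).
Solving gives Q = 191 with buyers paying $10 and suppliers receiving $15.5 (the $5.5 wedge).
Outlay = t · Q = 5.5 · 191 = $1050.5.

Government outlay = $1050.5 hundred.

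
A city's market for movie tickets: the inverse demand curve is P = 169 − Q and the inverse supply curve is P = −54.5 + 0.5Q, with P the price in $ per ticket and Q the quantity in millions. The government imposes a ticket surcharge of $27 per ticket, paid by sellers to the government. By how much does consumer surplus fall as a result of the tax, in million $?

Rewrite in direct form: Qd = 169 − P and Qs = 2P + 109.
Without the tax, 169 − P = 2P + 109 gives 3P = 60, so P* = $20 and Q* = 149.
With the tax collected from sellers, supply shifts: Qs = 2(P − 27) + 109.
Solving gives Q = 131 with consumers paying $38 and sellers receiving $11 (the $27 wedge).
ΔCS is the trapezoid between Q = 131 and Q = 149 of height $18: ½ · (149 + 131) · 18 = $2520.

Consumer surplus falls by $2520 million.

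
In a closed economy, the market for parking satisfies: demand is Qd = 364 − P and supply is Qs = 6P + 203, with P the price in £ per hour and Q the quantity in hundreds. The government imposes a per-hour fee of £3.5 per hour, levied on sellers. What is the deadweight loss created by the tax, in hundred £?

Deadweight loss = £5.25 hundred.

Before the tax: set 364 − P = 6P + 203 → P* = £23, Q* = 341.
With the tax collected from sellers, supply shifts: Qs = 6(P − 3.5) + 203.
New equilibrium: buyers pay £26, sellers receive £22.5, Q = 338. (Wedge: Pb − Ps = 3.5.)
Quantity falls by |ΔQ| = |341 − 338| = 3.
DWL = ½ · t · |ΔQ| = ½ · 3.5 · 3 = £5.25.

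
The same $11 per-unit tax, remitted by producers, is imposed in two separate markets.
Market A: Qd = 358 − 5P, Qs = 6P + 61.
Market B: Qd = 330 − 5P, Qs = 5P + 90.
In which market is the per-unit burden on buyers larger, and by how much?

Market A: pre-tax P* = $27, Q* = 223; post-tax Q = 193; per-unit burden on buyers = $6.
Market B: pre-tax P* = $24, Q* = 210; post-tax Q = 182.5; per-unit burden on buyers = $5.5.
Difference: $6 vs $5.5 → market A is larger by $0.5.

Market A, by $0.5.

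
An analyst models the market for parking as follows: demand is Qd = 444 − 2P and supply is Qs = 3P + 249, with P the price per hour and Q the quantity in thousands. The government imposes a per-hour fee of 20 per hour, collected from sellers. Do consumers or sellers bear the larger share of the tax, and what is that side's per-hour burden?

Consumers bear the larger share: 12 per hour.

Before the tax: set 444 − 2P = 3P + 249 → P* = 39, Q* = 366.
With the tax collected from sellers, supply shifts: Qs = 3(P − 20) + 249.
New equilibrium: consumers pay 51, sellers receive 31, Q = 342. (Wedge: Pb − Ps = 20.)
Per-hour burden: consumers 12, sellers 8.
Consumers take the larger share because demand is less price-elastic here (demand slope 2 vs supply slope 3).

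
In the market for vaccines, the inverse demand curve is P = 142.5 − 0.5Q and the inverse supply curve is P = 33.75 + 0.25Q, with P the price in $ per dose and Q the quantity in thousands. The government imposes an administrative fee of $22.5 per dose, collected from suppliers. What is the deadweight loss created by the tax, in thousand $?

Deadweight loss = $337.5 thousand.

Inverting to Q(P) form: Qd = 285 − 2P; Qs = 4P − 135.
Without the tax, 285 − 2P = 4P − 135 gives 6P = 420, so P* = $70 and Q* = 145.
With the tax collected from suppliers, supply shifts: Qs = 4(P − 22.5) − 135.
Solving gives Q = 115 with consumers paying $85 and suppliers receiving $62.5 (the $22.5 wedge).
Quantity falls by |ΔQ| = |145 − 115| = 30.
DWL = ½ · t · |ΔQ| = ½ · 22.5 · 30 = $337.5.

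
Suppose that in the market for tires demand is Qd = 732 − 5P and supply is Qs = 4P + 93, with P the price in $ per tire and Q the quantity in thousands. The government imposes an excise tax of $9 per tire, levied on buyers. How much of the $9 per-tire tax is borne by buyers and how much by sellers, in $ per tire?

Buyers bear $4 per tire; sellers bear $5 per tire.

Before the tax: set 732 − 5P = 4P + 93 → P* = $71, Q* = 377.
With the tax collected from buyers, demand (in seller-price terms) shifts: Qd = 732 − 5(P + 9).
New equilibrium: buyers pay $75, sellers receive $66, Q = 357. (Wedge: Pb − Ps = 9.)
Burden on buyers: $4; on sellers: $5. (They sum to $9.)
The less price-elastic side of the market bears the larger share of a per-unit tax.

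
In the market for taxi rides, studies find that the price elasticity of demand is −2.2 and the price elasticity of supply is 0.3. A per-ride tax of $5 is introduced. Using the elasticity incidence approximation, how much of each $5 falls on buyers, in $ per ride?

Buyers bear ≈ $0.6 per ride.

Incidence ratio: buyers' share ≈ εs / (εs + |εd|) = 0.3 / (0.3 + 2.2) = 0.12.
So buyers bear ≈ 0.12 × $5 = $0.6; producers bear $4.4.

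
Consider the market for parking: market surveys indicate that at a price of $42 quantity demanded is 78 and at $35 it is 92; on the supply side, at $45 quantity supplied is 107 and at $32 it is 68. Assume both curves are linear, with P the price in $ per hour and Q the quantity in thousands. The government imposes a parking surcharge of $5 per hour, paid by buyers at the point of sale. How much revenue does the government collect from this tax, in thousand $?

Tax revenue = $400 thousand.

Demand slope: (92 − 78)/(35 − 42) = -2, so Qd = 162 − 2P.
Supply slope: (68 − 107)/(32 − 45) = 3, so Qs = 3P − 28.
Without the tax, 162 − 2P = 3P − 28 gives 5P = 190, so P* = $38 and Q* = 86.
With the tax collected from buyers, demand (in seller-price terms) shifts: Qd = 162 − 2(P + 5).
New equilibrium: buyers pay $41, sellers receive $36, Q = 80. (Wedge: Pb − Ps = 5.)
Revenue = t · Q = 5 · 80 = $400.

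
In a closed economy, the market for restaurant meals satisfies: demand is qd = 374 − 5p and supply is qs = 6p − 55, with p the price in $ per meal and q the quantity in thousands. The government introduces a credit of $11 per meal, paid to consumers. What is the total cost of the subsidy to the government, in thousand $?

Government outlay = $2299 thousand.

Without the subsidy, 374 − 5p = 6p − 55 gives 11p = 429, so p* = $39 and q* = 179.
With a per-unit subsidy paid to consumers, each effectively pays p − 11, so demand becomes qd = 374 − 5(p − 11).
New equilibrium: consumers pay $33, sellers receive $44, q = 209. (Wedge: pb − ps = −11.)
Outlay = t · Q = 11 · 209 = $2299.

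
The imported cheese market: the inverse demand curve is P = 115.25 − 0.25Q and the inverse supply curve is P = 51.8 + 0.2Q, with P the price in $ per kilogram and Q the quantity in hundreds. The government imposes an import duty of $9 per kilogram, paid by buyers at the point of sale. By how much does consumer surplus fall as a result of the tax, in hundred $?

Inverting to Q(P) form: Qd = 461 − 4P; Qs = 5P − 259.
Before the tax: set 461 − 4P = 5P − 259 → P* = $80, Q* = 141.
With the tax collected from buyers, demand (in seller-price terms) shifts: Qd = 461 − 4(P + 9).
New equilibrium: buyers pay $85, producers receive $76, Q = 121. (Wedge: Pb − Ps = 9.)
ΔCS is the trapezoid between Q = 121 and Q = 141 of height $5: ½ · (141 + 121) · 5 = $655.

Consumer surplus falls by $655 hundred.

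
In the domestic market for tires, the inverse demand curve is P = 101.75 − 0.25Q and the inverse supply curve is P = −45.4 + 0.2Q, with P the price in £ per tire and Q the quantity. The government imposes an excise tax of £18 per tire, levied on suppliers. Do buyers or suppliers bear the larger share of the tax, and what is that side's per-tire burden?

Inverting to Q(P) form: Qd = 407 − 4P; Qs = 5P + 227.
Before the tax: set 407 − 4P = 5P + 227 → P* = £20, Q* = 327.
With the tax collected from suppliers, supply shifts: Qs = 5(P − 18) + 227.
New equilibrium: buyers pay £30, suppliers receive £12, Q = 287. (Wedge: Pb − Ps = 18.)
Per-tire burden: buyers £10, suppliers £8.
Buyers take the larger share because demand is less price-elastic here (demand slope 4 vs supply slope 5).

Buyers bear the larger share: £10 per tire.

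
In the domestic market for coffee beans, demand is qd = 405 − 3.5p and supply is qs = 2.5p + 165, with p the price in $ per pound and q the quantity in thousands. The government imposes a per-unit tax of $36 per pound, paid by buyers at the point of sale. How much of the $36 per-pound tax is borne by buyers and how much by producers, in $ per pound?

Without the tax, 405 − 3.5p = 2.5p + 165 gives 6p = 240, so p* = $40 and q* = 265.
With the tax collected from buyers, demand (in seller-price terms) shifts: qd = 405 − 3.5(p + 36).
Solving gives q = 212.5 with buyers paying $55 and producers receiving $19 (the $36 wedge).
Burden on buyers: $15; on producers: $21. (They sum to $36.)
The less price-elastic side of the market bears the larger share of a per-unit tax.

Buyers bear $15 per pound; producers bear $21 per pound.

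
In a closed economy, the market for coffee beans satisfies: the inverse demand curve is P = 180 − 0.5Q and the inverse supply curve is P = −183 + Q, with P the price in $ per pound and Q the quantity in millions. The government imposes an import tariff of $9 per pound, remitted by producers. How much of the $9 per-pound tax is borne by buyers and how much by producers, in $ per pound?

Rewrite in direct form: Qd = 360 − 2P and Qs = P + 183.
Without the tax, 360 − 2P = P + 183 gives 3P = 177, so P* = $59 and Q* = 242.
With the tax collected from producers, supply shifts: Qs = (P − 9) + 183.
Solving gives Q = 236 with buyers paying $62 and producers receiving $53 (the $9 wedge).
Burden on buyers: $3; on producers: $6. (They sum to $9.)
The less price-elastic side of the market bears the larger share of a per-unit tax.

Buyers bear $3 per pound; producers bear $6 per pound.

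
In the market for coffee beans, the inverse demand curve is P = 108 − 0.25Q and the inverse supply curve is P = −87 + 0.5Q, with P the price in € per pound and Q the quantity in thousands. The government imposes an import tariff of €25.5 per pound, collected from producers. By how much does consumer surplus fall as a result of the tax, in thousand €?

Inverting to Q(P) form: Qd = 432 − 4P; Qs = 2P + 174.
Before the tax: set 432 − 4P = 2P + 174 → P* = €43, Q* = 260.
With the tax collected from producers, supply shifts: Qs = 2(P − 25.5) + 174.
New equilibrium: consumers pay €51.5, producers receive €26, Q = 226. (Wedge: Pb − Ps = 25.5.)
ΔCS is the trapezoid between Q = 226 and Q = 260 of height €8.5: ½ · (260 + 226) · 8.5 = €2065.5.

Consumer surplus falls by €2065.5 thousand.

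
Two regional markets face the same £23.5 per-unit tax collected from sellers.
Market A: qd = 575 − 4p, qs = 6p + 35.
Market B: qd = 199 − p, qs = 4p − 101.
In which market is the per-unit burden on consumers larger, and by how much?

Market B, by £4.7.

Market A: pre-tax p* = £54, q* = 359; post-tax q = 302.6; per-unit burden on consumers = £14.1.
Market B: pre-tax p* = £60, q* = 139; post-tax q = 120.2; per-unit burden on consumers = £18.8.
Difference: £14.1 vs £18.8 → market B is larger by £4.7.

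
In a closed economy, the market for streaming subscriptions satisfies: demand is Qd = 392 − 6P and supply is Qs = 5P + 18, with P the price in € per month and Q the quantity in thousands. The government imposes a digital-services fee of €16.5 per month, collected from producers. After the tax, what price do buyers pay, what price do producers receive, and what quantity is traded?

Without the tax, 392 − 6P = 5P + 18 gives 11P = 374, so P* = €34 and Q* = 188.
With the tax collected from producers, supply shifts: Qs = 5(P − 16.5) + 18.
Solving gives Q = 143 with buyers paying €41.5 and producers receiving €25 (the €16.5 wedge).
The less price-elastic side of the market bears the larger share of a per-unit tax.

Buyers pay €41.5; producers receive €25; quantity = 143.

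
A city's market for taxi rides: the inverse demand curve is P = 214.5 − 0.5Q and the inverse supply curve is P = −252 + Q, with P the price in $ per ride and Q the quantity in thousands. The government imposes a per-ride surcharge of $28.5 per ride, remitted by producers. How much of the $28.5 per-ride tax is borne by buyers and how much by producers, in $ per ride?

Buyers bear $9.5 per ride; producers bear $19 per ride.

Inverting to Q(P) form: Qd = 429 − 2P; Qs = P + 252.
Before the tax: set 429 − 2P = P + 252 → P* = $59, Q* = 311.
With the tax collected from producers, supply shifts: Qs = (P − 28.5) + 252.
Solving gives Q = 292 with buyers paying $68.5 and producers receiving $40 (the $28.5 wedge).
Burden on buyers: $9.5; on producers: $19. (They sum to $28.5.)
The less price-elastic side of the market bears the larger share of a per-unit tax.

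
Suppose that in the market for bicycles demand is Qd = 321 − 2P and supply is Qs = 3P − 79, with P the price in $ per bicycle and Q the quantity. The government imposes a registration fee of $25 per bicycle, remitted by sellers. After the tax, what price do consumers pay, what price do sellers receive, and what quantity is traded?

Before the tax: set 321 − 2P = 3P − 79 → P* = $80, Q* = 161.
With the tax collected from sellers, supply shifts: Qs = 3(P − 25) − 79.
Solving gives Q = 131 with consumers paying $95 and sellers receiving $70 (the $25 wedge).

Consumers pay $95; sellers receive $70; quantity = 131.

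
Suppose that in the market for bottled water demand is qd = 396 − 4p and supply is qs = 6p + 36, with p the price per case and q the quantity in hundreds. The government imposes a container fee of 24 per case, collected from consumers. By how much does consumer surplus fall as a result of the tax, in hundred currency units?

Without the tax, 396 − 4p = 6p + 36 gives 10p = 360, so p* = 36 and q* = 252.
With the tax collected from consumers, demand (in seller-price terms) shifts: qd = 396 − 4(p + 24).
New equilibrium: consumers pay 50.4, sellers receive 26.4, q = 194.4. (Wedge: pb − ps = 24.)
ΔCS is the trapezoid between Q = 194.4 and Q = 252 of height 14.4: ½ · (252 + 194.4) · 14.4 = 3214.08.

Consumer surplus falls by 3214.08 hundred.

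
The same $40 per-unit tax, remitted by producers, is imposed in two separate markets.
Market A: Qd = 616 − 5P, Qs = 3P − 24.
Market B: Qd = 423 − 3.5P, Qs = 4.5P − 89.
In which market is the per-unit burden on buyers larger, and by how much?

Market B, by $7.5.

Market A: pre-tax P* = $80, Q* = 216; post-tax Q = 141; per-unit burden on buyers = $15.
Market B: pre-tax P* = $64, Q* = 199; post-tax Q = 120.25; per-unit burden on buyers = $22.5.
Difference: $15 vs $22.5 → market B is larger by $7.5.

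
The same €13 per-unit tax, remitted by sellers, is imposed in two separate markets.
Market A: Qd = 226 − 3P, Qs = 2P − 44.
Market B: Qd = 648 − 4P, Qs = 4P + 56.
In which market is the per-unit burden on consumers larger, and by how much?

Market A: pre-tax P* = €54, Q* = 64; post-tax Q = 48.4; per-unit burden on consumers = €5.2.
Market B: pre-tax P* = €74, Q* = 352; post-tax Q = 326; per-unit burden on consumers = €6.5.
Difference: €5.2 vs €6.5 → market B is larger by €1.3.

Market B, by €1.3.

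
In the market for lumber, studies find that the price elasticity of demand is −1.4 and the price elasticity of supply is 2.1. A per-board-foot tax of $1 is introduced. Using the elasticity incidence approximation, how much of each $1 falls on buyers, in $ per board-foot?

Buyers bear ≈ $0.6 per board-foot.

Incidence ratio: buyers' share ≈ εs / (εs + |εd|) = 2.1 / (2.1 + 1.4) = 0.6.
So buyers bear ≈ 0.6 × $1 = $0.6; producers bear $0.4.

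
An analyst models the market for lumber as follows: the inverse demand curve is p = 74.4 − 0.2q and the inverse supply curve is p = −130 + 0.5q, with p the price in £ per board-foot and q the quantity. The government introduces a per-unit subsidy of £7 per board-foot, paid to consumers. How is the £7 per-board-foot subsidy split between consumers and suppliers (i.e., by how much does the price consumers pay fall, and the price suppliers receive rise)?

Consumers gain £2 per board-foot; suppliers gain £5 per board-foot.

Rewrite in direct form: qd = 372 − 5p and qs = 2p + 260.
Before the subsidy: set 372 − 5p = 2p + 260 → p* = £16, q* = 292.
With a per-unit subsidy paid to consumers, each effectively pays p − 7, so demand becomes qd = 372 − 5(p − 7).
New equilibrium: consumers pay £14, suppliers receive £21, q = 302. (Wedge: pb − ps = −7.)
Gain to consumers: £2; to suppliers: £5. (They sum to £7.)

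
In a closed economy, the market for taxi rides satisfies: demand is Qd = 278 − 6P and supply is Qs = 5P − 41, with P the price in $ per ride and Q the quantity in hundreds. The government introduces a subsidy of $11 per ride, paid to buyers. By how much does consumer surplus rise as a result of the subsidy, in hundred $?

Before the subsidy: set 278 − 6P = 5P − 41 → P* = $29, Q* = 104.
With a per-unit subsidy paid to buyers, each effectively pays P − 11, so demand becomes Qd = 278 − 6(P − 11).
Solving gives Q = 134 with buyers paying $24 and sellers receiving $35 (the $11 wedge).
ΔCS is the trapezoid between Q = 134 and Q = 104 of height $5: ½ · (104 + 134) · 5 = $595.

Consumer surplus rises by $595 hundred.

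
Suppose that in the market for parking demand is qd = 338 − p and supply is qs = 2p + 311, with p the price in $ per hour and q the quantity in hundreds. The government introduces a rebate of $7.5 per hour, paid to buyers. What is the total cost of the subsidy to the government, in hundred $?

Without the subsidy, 338 − p = 2p + 311 gives 3p = 27, so p* = $9 and q* = 329.
With a per-unit subsidy paid to buyers, each effectively pays p − 7.5, so demand becomes qd = 338 − (p − 7.5).
Solving gives q = 334 with buyers paying $4 and sellers receiving $11.5 (the $7.5 wedge).
Outlay = t · Q = 7.5 · 334 = $2505.

Government outlay = $2505 hundred.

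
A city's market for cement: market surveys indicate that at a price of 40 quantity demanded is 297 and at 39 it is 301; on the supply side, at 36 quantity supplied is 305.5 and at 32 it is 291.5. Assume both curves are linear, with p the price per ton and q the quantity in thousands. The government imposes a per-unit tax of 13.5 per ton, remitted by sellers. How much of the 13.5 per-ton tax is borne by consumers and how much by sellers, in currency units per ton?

Consumers bear 6.3 per ton; sellers bear 7.2 per ton.

Demand slope: (301 − 297)/(39 − 40) = -4, so qd = 457 − 4p.
Supply slope: (291.5 − 305.5)/(32 − 36) = 3.5, so qs = 3.5p + 179.5.
Before the tax: set 457 − 4p = 3.5p + 179.5 → p* = 37, q* = 309.
With the tax collected from sellers, supply shifts: qs = 3.5(p − 13.5) + 179.5.
Solving gives q = 283.8 with consumers paying 43.3 and sellers receiving 29.8 (the 13.5 wedge).
Burden on consumers: 6.3; on sellers: 7.2. (They sum to 13.5.)
The less price-elastic side of the market bears the larger share of a per-unit tax.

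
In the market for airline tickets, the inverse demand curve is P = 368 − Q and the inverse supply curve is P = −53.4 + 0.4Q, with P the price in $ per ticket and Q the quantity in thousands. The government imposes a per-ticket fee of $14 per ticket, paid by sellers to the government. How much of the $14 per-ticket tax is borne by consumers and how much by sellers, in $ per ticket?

Consumers bear $10 per ticket; sellers bear $4 per ticket.

Inverting to Q(P) form: Qd = 368 − P; Qs = 2.5P + 133.5.
Before the tax: set 368 − P = 2.5P + 133.5 → P* = $67, Q* = 301.
With the tax collected from sellers, supply shifts: Qs = 2.5(P − 14) + 133.5.
Solving gives Q = 291 with consumers paying $77 and sellers receiving $63 (the $14 wedge).
Burden on consumers: $10; on sellers: $4. (They sum to $14.)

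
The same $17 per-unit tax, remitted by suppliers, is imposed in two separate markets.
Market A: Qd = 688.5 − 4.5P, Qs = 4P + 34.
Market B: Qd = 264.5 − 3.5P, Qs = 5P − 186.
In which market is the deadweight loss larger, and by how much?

Market A: pre-tax P* = $77, Q* = 342; post-tax Q = 306; deadweight loss = $306.
Market B: pre-tax P* = $53, Q* = 79; post-tax Q = 44; deadweight loss = $297.5.
Difference: $306 vs $297.5 → market A is larger by $8.5.

Market A, by $8.5.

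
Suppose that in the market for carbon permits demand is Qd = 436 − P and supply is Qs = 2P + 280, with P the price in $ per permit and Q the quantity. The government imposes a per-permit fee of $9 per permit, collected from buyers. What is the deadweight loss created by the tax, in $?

Without the tax, 436 − P = 2P + 280 gives 3P = 156, so P* = $52 and Q* = 384.
With the tax collected from buyers, demand (in seller-price terms) shifts: Qd = 436 − (P + 9).
Solving gives Q = 378 with buyers paying $58 and producers receiving $49 (the $9 wedge).
Quantity falls by |ΔQ| = |384 − 378| = 6.
DWL = ½ · t · |ΔQ| = ½ · 9 · 6 = $27.

Deadweight loss = $27.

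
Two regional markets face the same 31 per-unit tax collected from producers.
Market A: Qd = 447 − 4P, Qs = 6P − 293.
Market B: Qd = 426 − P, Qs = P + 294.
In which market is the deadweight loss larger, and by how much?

Market A, by 912.95.

Market A: pre-tax P* = 74, Q* = 151; post-tax Q = 76.6; deadweight loss = 1153.2.
Market B: pre-tax P* = 66, Q* = 360; post-tax Q = 344.5; deadweight loss = 240.25.
Difference: 1153.2 vs 240.25 → market A is larger by 912.95.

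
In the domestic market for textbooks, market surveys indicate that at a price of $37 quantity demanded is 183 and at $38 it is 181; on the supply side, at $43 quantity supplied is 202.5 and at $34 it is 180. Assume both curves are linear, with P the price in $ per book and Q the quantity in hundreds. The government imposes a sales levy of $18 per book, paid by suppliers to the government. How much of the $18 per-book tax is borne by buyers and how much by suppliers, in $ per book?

Buyers bear $10 per book; suppliers bear $8 per book.

Demand slope: (181 − 183)/(38 − 37) = -2, so Qd = 257 − 2P.
Supply slope: (180 − 202.5)/(34 − 43) = 2.5, so Qs = 2.5P + 95.
Without the tax, 257 − 2P = 2.5P + 95 gives 4.5P = 162, so P* = $36 and Q* = 185.
With the tax collected from suppliers, supply shifts: Qs = 2.5(P − 18) + 95.
New equilibrium: buyers pay $46, suppliers receive $28, Q = 165. (Wedge: Pb − Ps = 18.)
Burden on buyers: $10; on suppliers: $8. (They sum to $18.)
The less price-elastic side of the market bears the larger share of a per-unit tax.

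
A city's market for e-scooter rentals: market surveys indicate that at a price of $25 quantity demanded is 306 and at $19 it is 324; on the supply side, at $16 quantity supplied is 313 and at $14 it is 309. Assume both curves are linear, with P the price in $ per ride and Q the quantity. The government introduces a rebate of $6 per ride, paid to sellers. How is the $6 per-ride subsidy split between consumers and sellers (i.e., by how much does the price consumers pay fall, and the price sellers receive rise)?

Demand slope: (324 − 306)/(19 − 25) = -3, so Qd = 381 − 3P.
Supply slope: (309 − 313)/(14 − 16) = 2, so Qs = 2P + 281.
Without the subsidy, 381 − 3P = 2P + 281 gives 5P = 100, so P* = $20 and Q* = 321.
With a per-unit subsidy paid to sellers, each receives P + 6 per unit sold, so supply becomes Qs = 2(P + 6) + 281.
New equilibrium: consumers pay $17.6, sellers receive $23.6, Q = 328.2. (Wedge: Pb − Ps = −6.)
Gain to consumers: $2.4; to sellers: $3.6. (They sum to $6.)

Consumers gain $2.4 per ride; sellers gain $3.6 per ride.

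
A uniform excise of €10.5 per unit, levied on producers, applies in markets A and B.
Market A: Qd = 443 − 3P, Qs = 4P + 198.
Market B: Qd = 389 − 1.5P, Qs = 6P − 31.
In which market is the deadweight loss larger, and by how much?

Market A: pre-tax P* = €35, Q* = 338; post-tax Q = 320; deadweight loss = €94.5.
Market B: pre-tax P* = €56, Q* = 305; post-tax Q = 292.4; deadweight loss = €66.15.
Difference: €94.5 vs €66.15 → market A is larger by €28.35.

Market A, by €28.35.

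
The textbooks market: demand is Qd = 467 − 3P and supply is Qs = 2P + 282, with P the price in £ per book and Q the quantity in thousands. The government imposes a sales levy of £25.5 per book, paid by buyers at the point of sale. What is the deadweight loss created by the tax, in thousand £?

Deadweight loss = £390.15 thousand.

Without the tax, 467 − 3P = 2P + 282 gives 5P = 185, so P* = £37 and Q* = 356.
With the tax collected from buyers, demand (in seller-price terms) shifts: Qd = 467 − 3(P + 25.5).
Solving gives Q = 325.4 with buyers paying £47.2 and producers receiving £21.7 (the £25.5 wedge).
Quantity falls by |ΔQ| = |356 − 325.4| = 30.6.
DWL = ½ · t · |ΔQ| = ½ · 25.5 · 30.6 = £390.15.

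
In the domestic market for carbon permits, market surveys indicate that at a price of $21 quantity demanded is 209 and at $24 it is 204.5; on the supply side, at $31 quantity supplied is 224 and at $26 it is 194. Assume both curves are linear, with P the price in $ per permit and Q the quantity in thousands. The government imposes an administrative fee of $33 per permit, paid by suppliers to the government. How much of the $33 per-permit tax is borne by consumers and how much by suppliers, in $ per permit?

Consumers bear $26.4 per permit; suppliers bear $6.6 per permit.

Demand slope: (204.5 − 209)/(24 − 21) = -1.5, so Qd = 240.5 − 1.5P.
Supply slope: (194 − 224)/(26 − 31) = 6, so Qs = 6P + 38.
Before the tax: set 240.5 − 1.5P = 6P + 38 → P* = $27, Q* = 200.
With the tax collected from suppliers, supply shifts: Qs = 6(P − 33) + 38.
New equilibrium: consumers pay $53.4, suppliers receive $20.4, Q = 160.4. (Wedge: Pb − Ps = 33.)
Burden on consumers: $26.4; on suppliers: $6.6. (They sum to $33.)
The less price-elastic side of the market bears the larger share of a per-unit tax.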